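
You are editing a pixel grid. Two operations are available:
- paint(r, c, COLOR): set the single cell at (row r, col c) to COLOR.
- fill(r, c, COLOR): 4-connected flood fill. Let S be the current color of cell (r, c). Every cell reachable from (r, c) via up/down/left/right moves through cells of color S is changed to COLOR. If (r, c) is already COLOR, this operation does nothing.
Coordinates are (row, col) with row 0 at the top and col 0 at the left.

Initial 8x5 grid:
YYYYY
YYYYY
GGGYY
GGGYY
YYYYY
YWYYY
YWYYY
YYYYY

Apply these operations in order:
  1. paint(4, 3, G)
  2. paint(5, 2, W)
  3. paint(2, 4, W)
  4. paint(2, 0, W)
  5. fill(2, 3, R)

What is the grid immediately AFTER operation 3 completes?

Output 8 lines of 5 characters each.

After op 1 paint(4,3,G):
YYYYY
YYYYY
GGGYY
GGGYY
YYYGY
YWYYY
YWYYY
YYYYY
After op 2 paint(5,2,W):
YYYYY
YYYYY
GGGYY
GGGYY
YYYGY
YWWYY
YWYYY
YYYYY
After op 3 paint(2,4,W):
YYYYY
YYYYY
GGGYW
GGGYY
YYYGY
YWWYY
YWYYY
YYYYY

Answer: YYYYY
YYYYY
GGGYW
GGGYY
YYYGY
YWWYY
YWYYY
YYYYY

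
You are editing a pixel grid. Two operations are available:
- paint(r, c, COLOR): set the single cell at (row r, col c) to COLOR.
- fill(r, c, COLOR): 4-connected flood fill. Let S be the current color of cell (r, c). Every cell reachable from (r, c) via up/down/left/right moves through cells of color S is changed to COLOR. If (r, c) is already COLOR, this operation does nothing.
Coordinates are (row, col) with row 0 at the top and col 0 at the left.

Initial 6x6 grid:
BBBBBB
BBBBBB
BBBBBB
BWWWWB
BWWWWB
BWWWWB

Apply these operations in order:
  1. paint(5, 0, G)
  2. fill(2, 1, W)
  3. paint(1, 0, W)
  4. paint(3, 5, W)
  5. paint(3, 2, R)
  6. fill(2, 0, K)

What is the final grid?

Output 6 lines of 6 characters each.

Answer: KKKKKK
KKKKKK
KKKKKK
KKRKKK
KKKKKK
GKKKKK

Derivation:
After op 1 paint(5,0,G):
BBBBBB
BBBBBB
BBBBBB
BWWWWB
BWWWWB
GWWWWB
After op 2 fill(2,1,W) [23 cells changed]:
WWWWWW
WWWWWW
WWWWWW
WWWWWW
WWWWWW
GWWWWW
After op 3 paint(1,0,W):
WWWWWW
WWWWWW
WWWWWW
WWWWWW
WWWWWW
GWWWWW
After op 4 paint(3,5,W):
WWWWWW
WWWWWW
WWWWWW
WWWWWW
WWWWWW
GWWWWW
After op 5 paint(3,2,R):
WWWWWW
WWWWWW
WWWWWW
WWRWWW
WWWWWW
GWWWWW
After op 6 fill(2,0,K) [34 cells changed]:
KKKKKK
KKKKKK
KKKKKK
KKRKKK
KKKKKK
GKKKKK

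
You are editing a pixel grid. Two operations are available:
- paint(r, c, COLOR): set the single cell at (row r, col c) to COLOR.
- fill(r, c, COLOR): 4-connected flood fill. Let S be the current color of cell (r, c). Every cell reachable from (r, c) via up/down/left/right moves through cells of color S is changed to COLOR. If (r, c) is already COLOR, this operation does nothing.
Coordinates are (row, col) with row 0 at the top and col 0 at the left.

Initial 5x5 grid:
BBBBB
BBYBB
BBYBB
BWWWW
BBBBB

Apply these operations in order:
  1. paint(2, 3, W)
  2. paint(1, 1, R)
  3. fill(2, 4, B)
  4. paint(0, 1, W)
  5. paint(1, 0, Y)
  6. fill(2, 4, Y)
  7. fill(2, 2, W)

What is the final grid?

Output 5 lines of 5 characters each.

After op 1 paint(2,3,W):
BBBBB
BBYBB
BBYWB
BWWWW
BBBBB
After op 2 paint(1,1,R):
BBBBB
BRYBB
BBYWB
BWWWW
BBBBB
After op 3 fill(2,4,B) [0 cells changed]:
BBBBB
BRYBB
BBYWB
BWWWW
BBBBB
After op 4 paint(0,1,W):
BWBBB
BRYBB
BBYWB
BWWWW
BBBBB
After op 5 paint(1,0,Y):
BWBBB
YRYBB
BBYWB
BWWWW
BBBBB
After op 6 fill(2,4,Y) [6 cells changed]:
BWYYY
YRYYY
BBYWY
BWWWW
BBBBB
After op 7 fill(2,2,W) [8 cells changed]:
BWWWW
YRWWW
BBWWW
BWWWW
BBBBB

Answer: BWWWW
YRWWW
BBWWW
BWWWW
BBBBB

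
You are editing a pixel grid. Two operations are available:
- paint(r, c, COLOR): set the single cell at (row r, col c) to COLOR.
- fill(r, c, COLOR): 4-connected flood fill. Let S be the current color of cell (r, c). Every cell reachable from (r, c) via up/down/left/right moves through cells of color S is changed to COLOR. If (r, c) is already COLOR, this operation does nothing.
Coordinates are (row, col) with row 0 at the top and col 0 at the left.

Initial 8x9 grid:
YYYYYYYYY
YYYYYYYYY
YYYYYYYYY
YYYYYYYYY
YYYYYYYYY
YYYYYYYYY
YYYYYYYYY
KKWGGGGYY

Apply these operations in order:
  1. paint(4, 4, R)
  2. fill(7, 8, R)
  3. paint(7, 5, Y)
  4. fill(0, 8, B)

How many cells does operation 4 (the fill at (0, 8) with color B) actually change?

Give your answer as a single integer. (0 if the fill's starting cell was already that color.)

After op 1 paint(4,4,R):
YYYYYYYYY
YYYYYYYYY
YYYYYYYYY
YYYYYYYYY
YYYYRYYYY
YYYYYYYYY
YYYYYYYYY
KKWGGGGYY
After op 2 fill(7,8,R) [64 cells changed]:
RRRRRRRRR
RRRRRRRRR
RRRRRRRRR
RRRRRRRRR
RRRRRRRRR
RRRRRRRRR
RRRRRRRRR
KKWGGGGRR
After op 3 paint(7,5,Y):
RRRRRRRRR
RRRRRRRRR
RRRRRRRRR
RRRRRRRRR
RRRRRRRRR
RRRRRRRRR
RRRRRRRRR
KKWGGYGRR
After op 4 fill(0,8,B) [65 cells changed]:
BBBBBBBBB
BBBBBBBBB
BBBBBBBBB
BBBBBBBBB
BBBBBBBBB
BBBBBBBBB
BBBBBBBBB
KKWGGYGBB

Answer: 65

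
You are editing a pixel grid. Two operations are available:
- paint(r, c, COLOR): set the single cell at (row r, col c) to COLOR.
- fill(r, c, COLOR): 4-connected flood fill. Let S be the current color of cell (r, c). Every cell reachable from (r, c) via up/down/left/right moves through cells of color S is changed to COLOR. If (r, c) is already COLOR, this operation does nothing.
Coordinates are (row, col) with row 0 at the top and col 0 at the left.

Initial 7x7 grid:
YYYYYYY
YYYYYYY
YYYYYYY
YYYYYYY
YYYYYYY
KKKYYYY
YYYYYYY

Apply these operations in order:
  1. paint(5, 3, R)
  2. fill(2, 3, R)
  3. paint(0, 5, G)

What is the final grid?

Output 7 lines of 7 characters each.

After op 1 paint(5,3,R):
YYYYYYY
YYYYYYY
YYYYYYY
YYYYYYY
YYYYYYY
KKKRYYY
YYYYYYY
After op 2 fill(2,3,R) [45 cells changed]:
RRRRRRR
RRRRRRR
RRRRRRR
RRRRRRR
RRRRRRR
KKKRRRR
RRRRRRR
After op 3 paint(0,5,G):
RRRRRGR
RRRRRRR
RRRRRRR
RRRRRRR
RRRRRRR
KKKRRRR
RRRRRRR

Answer: RRRRRGR
RRRRRRR
RRRRRRR
RRRRRRR
RRRRRRR
KKKRRRR
RRRRRRR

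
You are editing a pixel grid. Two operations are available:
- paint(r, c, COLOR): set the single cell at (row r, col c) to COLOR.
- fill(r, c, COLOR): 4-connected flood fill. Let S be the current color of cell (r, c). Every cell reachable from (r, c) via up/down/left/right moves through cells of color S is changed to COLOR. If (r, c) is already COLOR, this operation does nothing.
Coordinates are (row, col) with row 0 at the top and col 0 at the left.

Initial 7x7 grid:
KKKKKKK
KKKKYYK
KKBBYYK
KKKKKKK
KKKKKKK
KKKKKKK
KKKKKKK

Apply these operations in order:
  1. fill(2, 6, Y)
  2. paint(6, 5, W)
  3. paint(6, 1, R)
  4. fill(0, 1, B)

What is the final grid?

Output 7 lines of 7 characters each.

After op 1 fill(2,6,Y) [43 cells changed]:
YYYYYYY
YYYYYYY
YYBBYYY
YYYYYYY
YYYYYYY
YYYYYYY
YYYYYYY
After op 2 paint(6,5,W):
YYYYYYY
YYYYYYY
YYBBYYY
YYYYYYY
YYYYYYY
YYYYYYY
YYYYYWY
After op 3 paint(6,1,R):
YYYYYYY
YYYYYYY
YYBBYYY
YYYYYYY
YYYYYYY
YYYYYYY
YRYYYWY
After op 4 fill(0,1,B) [45 cells changed]:
BBBBBBB
BBBBBBB
BBBBBBB
BBBBBBB
BBBBBBB
BBBBBBB
BRBBBWB

Answer: BBBBBBB
BBBBBBB
BBBBBBB
BBBBBBB
BBBBBBB
BBBBBBB
BRBBBWB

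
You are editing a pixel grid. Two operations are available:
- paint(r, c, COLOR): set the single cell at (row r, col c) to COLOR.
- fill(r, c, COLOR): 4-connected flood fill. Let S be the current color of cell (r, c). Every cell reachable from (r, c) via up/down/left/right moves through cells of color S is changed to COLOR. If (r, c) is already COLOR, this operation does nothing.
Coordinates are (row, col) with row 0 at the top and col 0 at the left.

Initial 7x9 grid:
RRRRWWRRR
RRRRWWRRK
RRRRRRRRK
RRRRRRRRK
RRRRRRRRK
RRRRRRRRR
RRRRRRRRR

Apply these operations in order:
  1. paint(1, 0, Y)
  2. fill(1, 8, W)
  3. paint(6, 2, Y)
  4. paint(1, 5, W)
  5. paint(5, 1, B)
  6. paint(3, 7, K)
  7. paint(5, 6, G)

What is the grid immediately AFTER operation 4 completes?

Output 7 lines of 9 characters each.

After op 1 paint(1,0,Y):
RRRRWWRRR
YRRRWWRRK
RRRRRRRRK
RRRRRRRRK
RRRRRRRRK
RRRRRRRRR
RRRRRRRRR
After op 2 fill(1,8,W) [4 cells changed]:
RRRRWWRRR
YRRRWWRRW
RRRRRRRRW
RRRRRRRRW
RRRRRRRRW
RRRRRRRRR
RRRRRRRRR
After op 3 paint(6,2,Y):
RRRRWWRRR
YRRRWWRRW
RRRRRRRRW
RRRRRRRRW
RRRRRRRRW
RRRRRRRRR
RRYRRRRRR
After op 4 paint(1,5,W):
RRRRWWRRR
YRRRWWRRW
RRRRRRRRW
RRRRRRRRW
RRRRRRRRW
RRRRRRRRR
RRYRRRRRR

Answer: RRRRWWRRR
YRRRWWRRW
RRRRRRRRW
RRRRRRRRW
RRRRRRRRW
RRRRRRRRR
RRYRRRRRR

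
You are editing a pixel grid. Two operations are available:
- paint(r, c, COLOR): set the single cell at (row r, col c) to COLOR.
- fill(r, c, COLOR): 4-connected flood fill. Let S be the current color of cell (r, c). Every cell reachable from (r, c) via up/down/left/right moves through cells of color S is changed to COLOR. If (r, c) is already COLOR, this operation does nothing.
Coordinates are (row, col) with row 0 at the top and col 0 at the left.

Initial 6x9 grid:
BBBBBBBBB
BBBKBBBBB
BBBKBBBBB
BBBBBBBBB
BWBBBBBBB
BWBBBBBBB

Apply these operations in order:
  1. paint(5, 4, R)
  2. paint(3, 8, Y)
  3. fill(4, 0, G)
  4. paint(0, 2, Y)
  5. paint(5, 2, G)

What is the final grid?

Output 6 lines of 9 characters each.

After op 1 paint(5,4,R):
BBBBBBBBB
BBBKBBBBB
BBBKBBBBB
BBBBBBBBB
BWBBBBBBB
BWBBRBBBB
After op 2 paint(3,8,Y):
BBBBBBBBB
BBBKBBBBB
BBBKBBBBB
BBBBBBBBY
BWBBBBBBB
BWBBRBBBB
After op 3 fill(4,0,G) [48 cells changed]:
GGGGGGGGG
GGGKGGGGG
GGGKGGGGG
GGGGGGGGY
GWGGGGGGG
GWGGRGGGG
After op 4 paint(0,2,Y):
GGYGGGGGG
GGGKGGGGG
GGGKGGGGG
GGGGGGGGY
GWGGGGGGG
GWGGRGGGG
After op 5 paint(5,2,G):
GGYGGGGGG
GGGKGGGGG
GGGKGGGGG
GGGGGGGGY
GWGGGGGGG
GWGGRGGGG

Answer: GGYGGGGGG
GGGKGGGGG
GGGKGGGGG
GGGGGGGGY
GWGGGGGGG
GWGGRGGGG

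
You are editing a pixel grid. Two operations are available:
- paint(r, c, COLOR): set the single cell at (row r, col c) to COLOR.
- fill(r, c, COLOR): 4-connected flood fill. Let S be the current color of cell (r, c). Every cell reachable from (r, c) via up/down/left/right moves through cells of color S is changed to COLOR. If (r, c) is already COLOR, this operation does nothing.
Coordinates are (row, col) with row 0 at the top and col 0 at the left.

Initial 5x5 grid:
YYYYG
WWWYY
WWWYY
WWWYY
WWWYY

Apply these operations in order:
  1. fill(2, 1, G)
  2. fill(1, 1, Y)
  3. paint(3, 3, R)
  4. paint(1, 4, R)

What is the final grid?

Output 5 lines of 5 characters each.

Answer: YYYYG
YYYYR
YYYYY
YYYRY
YYYYY

Derivation:
After op 1 fill(2,1,G) [12 cells changed]:
YYYYG
GGGYY
GGGYY
GGGYY
GGGYY
After op 2 fill(1,1,Y) [12 cells changed]:
YYYYG
YYYYY
YYYYY
YYYYY
YYYYY
After op 3 paint(3,3,R):
YYYYG
YYYYY
YYYYY
YYYRY
YYYYY
After op 4 paint(1,4,R):
YYYYG
YYYYR
YYYYY
YYYRY
YYYYY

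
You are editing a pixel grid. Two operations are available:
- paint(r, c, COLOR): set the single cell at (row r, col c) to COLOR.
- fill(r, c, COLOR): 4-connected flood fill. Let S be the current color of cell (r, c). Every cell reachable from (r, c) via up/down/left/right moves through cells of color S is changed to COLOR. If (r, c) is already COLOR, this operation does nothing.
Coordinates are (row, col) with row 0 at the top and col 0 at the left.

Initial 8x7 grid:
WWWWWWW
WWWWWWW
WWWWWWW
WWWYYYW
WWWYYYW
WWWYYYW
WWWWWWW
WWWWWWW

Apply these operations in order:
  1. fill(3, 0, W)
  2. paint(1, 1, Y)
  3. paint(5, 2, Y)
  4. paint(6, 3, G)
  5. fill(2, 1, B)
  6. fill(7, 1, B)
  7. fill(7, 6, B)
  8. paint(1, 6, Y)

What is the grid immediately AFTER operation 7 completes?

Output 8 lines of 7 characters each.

After op 1 fill(3,0,W) [0 cells changed]:
WWWWWWW
WWWWWWW
WWWWWWW
WWWYYYW
WWWYYYW
WWWYYYW
WWWWWWW
WWWWWWW
After op 2 paint(1,1,Y):
WWWWWWW
WYWWWWW
WWWWWWW
WWWYYYW
WWWYYYW
WWWYYYW
WWWWWWW
WWWWWWW
After op 3 paint(5,2,Y):
WWWWWWW
WYWWWWW
WWWWWWW
WWWYYYW
WWWYYYW
WWYYYYW
WWWWWWW
WWWWWWW
After op 4 paint(6,3,G):
WWWWWWW
WYWWWWW
WWWWWWW
WWWYYYW
WWWYYYW
WWYYYYW
WWWGWWW
WWWWWWW
After op 5 fill(2,1,B) [44 cells changed]:
BBBBBBB
BYBBBBB
BBBBBBB
BBBYYYB
BBBYYYB
BBYYYYB
BBBGBBB
BBBBBBB
After op 6 fill(7,1,B) [0 cells changed]:
BBBBBBB
BYBBBBB
BBBBBBB
BBBYYYB
BBBYYYB
BBYYYYB
BBBGBBB
BBBBBBB
After op 7 fill(7,6,B) [0 cells changed]:
BBBBBBB
BYBBBBB
BBBBBBB
BBBYYYB
BBBYYYB
BBYYYYB
BBBGBBB
BBBBBBB

Answer: BBBBBBB
BYBBBBB
BBBBBBB
BBBYYYB
BBBYYYB
BBYYYYB
BBBGBBB
BBBBBBB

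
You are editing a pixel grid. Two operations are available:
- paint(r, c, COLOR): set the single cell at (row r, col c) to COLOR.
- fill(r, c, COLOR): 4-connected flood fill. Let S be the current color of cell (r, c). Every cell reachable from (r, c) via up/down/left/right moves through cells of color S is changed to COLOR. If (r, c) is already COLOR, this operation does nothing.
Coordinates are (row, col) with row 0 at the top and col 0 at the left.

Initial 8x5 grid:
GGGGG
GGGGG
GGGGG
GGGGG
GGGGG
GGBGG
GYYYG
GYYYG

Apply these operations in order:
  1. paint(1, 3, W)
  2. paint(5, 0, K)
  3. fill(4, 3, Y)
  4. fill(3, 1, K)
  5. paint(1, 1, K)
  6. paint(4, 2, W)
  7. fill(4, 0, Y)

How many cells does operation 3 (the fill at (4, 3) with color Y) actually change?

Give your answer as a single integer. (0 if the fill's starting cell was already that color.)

Answer: 29

Derivation:
After op 1 paint(1,3,W):
GGGGG
GGGWG
GGGGG
GGGGG
GGGGG
GGBGG
GYYYG
GYYYG
After op 2 paint(5,0,K):
GGGGG
GGGWG
GGGGG
GGGGG
GGGGG
KGBGG
GYYYG
GYYYG
After op 3 fill(4,3,Y) [29 cells changed]:
YYYYY
YYYWY
YYYYY
YYYYY
YYYYY
KYBYY
GYYYY
GYYYY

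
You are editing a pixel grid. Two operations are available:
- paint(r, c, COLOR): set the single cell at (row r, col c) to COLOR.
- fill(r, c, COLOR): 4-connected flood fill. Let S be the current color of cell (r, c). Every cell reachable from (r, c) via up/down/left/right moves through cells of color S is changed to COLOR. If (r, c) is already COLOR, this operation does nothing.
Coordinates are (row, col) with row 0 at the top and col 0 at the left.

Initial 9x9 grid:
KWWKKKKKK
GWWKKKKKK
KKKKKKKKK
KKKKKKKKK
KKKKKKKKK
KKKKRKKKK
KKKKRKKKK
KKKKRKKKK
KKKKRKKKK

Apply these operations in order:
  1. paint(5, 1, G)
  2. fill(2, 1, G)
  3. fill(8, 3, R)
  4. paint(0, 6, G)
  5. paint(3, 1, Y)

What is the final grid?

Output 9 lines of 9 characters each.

Answer: KWWRRRGRR
RWWRRRRRR
RRRRRRRRR
RYRRRRRRR
RRRRRRRRR
RRRRRRRRR
RRRRRRRRR
RRRRRRRRR
RRRRRRRRR

Derivation:
After op 1 paint(5,1,G):
KWWKKKKKK
GWWKKKKKK
KKKKKKKKK
KKKKKKKKK
KKKKKKKKK
KGKKRKKKK
KKKKRKKKK
KKKKRKKKK
KKKKRKKKK
After op 2 fill(2,1,G) [70 cells changed]:
KWWGGGGGG
GWWGGGGGG
GGGGGGGGG
GGGGGGGGG
GGGGGGGGG
GGGGRGGGG
GGGGRGGGG
GGGGRGGGG
GGGGRGGGG
After op 3 fill(8,3,R) [72 cells changed]:
KWWRRRRRR
RWWRRRRRR
RRRRRRRRR
RRRRRRRRR
RRRRRRRRR
RRRRRRRRR
RRRRRRRRR
RRRRRRRRR
RRRRRRRRR
After op 4 paint(0,6,G):
KWWRRRGRR
RWWRRRRRR
RRRRRRRRR
RRRRRRRRR
RRRRRRRRR
RRRRRRRRR
RRRRRRRRR
RRRRRRRRR
RRRRRRRRR
After op 5 paint(3,1,Y):
KWWRRRGRR
RWWRRRRRR
RRRRRRRRR
RYRRRRRRR
RRRRRRRRR
RRRRRRRRR
RRRRRRRRR
RRRRRRRRR
RRRRRRRRR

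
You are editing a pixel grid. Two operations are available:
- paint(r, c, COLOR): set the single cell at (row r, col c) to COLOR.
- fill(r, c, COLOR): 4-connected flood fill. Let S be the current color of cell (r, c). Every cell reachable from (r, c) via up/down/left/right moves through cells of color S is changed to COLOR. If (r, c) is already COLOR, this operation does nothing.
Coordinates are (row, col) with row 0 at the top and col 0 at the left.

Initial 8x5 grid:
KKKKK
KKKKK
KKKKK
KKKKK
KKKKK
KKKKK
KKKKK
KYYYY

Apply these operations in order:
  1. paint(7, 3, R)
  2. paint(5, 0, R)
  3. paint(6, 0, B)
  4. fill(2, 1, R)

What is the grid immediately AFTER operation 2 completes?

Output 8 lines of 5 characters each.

After op 1 paint(7,3,R):
KKKKK
KKKKK
KKKKK
KKKKK
KKKKK
KKKKK
KKKKK
KYYRY
After op 2 paint(5,0,R):
KKKKK
KKKKK
KKKKK
KKKKK
KKKKK
RKKKK
KKKKK
KYYRY

Answer: KKKKK
KKKKK
KKKKK
KKKKK
KKKKK
RKKKK
KKKKK
KYYRY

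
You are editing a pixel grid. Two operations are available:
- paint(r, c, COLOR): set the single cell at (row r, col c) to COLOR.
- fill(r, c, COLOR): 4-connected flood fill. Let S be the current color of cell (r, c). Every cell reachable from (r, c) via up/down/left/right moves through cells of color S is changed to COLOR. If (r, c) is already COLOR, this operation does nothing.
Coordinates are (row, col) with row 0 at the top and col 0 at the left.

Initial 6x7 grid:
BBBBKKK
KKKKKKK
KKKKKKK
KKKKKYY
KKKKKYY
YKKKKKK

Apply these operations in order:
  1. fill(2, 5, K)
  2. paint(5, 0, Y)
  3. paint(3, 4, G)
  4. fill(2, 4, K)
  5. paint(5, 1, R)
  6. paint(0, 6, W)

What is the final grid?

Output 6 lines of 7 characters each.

After op 1 fill(2,5,K) [0 cells changed]:
BBBBKKK
KKKKKKK
KKKKKKK
KKKKKYY
KKKKKYY
YKKKKKK
After op 2 paint(5,0,Y):
BBBBKKK
KKKKKKK
KKKKKKK
KKKKKYY
KKKKKYY
YKKKKKK
After op 3 paint(3,4,G):
BBBBKKK
KKKKKKK
KKKKKKK
KKKKGYY
KKKKKYY
YKKKKKK
After op 4 fill(2,4,K) [0 cells changed]:
BBBBKKK
KKKKKKK
KKKKKKK
KKKKGYY
KKKKKYY
YKKKKKK
After op 5 paint(5,1,R):
BBBBKKK
KKKKKKK
KKKKKKK
KKKKGYY
KKKKKYY
YRKKKKK
After op 6 paint(0,6,W):
BBBBKKW
KKKKKKK
KKKKKKK
KKKKGYY
KKKKKYY
YRKKKKK

Answer: BBBBKKW
KKKKKKK
KKKKKKK
KKKKGYY
KKKKKYY
YRKKKKK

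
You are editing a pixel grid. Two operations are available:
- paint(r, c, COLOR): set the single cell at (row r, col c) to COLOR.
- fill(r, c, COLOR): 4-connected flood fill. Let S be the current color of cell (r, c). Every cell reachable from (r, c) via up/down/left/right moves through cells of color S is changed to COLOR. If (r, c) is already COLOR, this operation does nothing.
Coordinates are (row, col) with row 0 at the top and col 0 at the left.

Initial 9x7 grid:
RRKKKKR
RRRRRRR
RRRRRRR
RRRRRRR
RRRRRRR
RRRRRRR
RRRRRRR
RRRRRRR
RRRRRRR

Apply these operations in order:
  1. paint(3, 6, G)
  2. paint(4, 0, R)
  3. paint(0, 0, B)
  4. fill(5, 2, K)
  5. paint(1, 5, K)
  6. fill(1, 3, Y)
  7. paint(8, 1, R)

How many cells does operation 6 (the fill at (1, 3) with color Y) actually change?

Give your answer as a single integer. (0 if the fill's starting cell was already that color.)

After op 1 paint(3,6,G):
RRKKKKR
RRRRRRR
RRRRRRR
RRRRRRG
RRRRRRR
RRRRRRR
RRRRRRR
RRRRRRR
RRRRRRR
After op 2 paint(4,0,R):
RRKKKKR
RRRRRRR
RRRRRRR
RRRRRRG
RRRRRRR
RRRRRRR
RRRRRRR
RRRRRRR
RRRRRRR
After op 3 paint(0,0,B):
BRKKKKR
RRRRRRR
RRRRRRR
RRRRRRG
RRRRRRR
RRRRRRR
RRRRRRR
RRRRRRR
RRRRRRR
After op 4 fill(5,2,K) [57 cells changed]:
BKKKKKK
KKKKKKK
KKKKKKK
KKKKKKG
KKKKKKK
KKKKKKK
KKKKKKK
KKKKKKK
KKKKKKK
After op 5 paint(1,5,K):
BKKKKKK
KKKKKKK
KKKKKKK
KKKKKKG
KKKKKKK
KKKKKKK
KKKKKKK
KKKKKKK
KKKKKKK
After op 6 fill(1,3,Y) [61 cells changed]:
BYYYYYY
YYYYYYY
YYYYYYY
YYYYYYG
YYYYYYY
YYYYYYY
YYYYYYY
YYYYYYY
YYYYYYY

Answer: 61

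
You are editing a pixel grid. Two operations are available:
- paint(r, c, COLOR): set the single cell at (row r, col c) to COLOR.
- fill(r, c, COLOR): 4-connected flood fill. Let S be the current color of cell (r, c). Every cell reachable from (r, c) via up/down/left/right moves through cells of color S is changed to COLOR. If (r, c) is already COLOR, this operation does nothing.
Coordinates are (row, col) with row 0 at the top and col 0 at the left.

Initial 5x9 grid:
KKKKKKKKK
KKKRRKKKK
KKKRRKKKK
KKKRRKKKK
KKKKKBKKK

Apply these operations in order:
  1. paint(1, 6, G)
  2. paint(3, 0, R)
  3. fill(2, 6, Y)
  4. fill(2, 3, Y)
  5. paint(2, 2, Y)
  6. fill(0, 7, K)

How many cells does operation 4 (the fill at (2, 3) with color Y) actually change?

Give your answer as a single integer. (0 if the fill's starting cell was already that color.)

Answer: 6

Derivation:
After op 1 paint(1,6,G):
KKKKKKKKK
KKKRRKGKK
KKKRRKKKK
KKKRRKKKK
KKKKKBKKK
After op 2 paint(3,0,R):
KKKKKKKKK
KKKRRKGKK
KKKRRKKKK
RKKRRKKKK
KKKKKBKKK
After op 3 fill(2,6,Y) [36 cells changed]:
YYYYYYYYY
YYYRRYGYY
YYYRRYYYY
RYYRRYYYY
YYYYYBYYY
After op 4 fill(2,3,Y) [6 cells changed]:
YYYYYYYYY
YYYYYYGYY
YYYYYYYYY
RYYYYYYYY
YYYYYBYYY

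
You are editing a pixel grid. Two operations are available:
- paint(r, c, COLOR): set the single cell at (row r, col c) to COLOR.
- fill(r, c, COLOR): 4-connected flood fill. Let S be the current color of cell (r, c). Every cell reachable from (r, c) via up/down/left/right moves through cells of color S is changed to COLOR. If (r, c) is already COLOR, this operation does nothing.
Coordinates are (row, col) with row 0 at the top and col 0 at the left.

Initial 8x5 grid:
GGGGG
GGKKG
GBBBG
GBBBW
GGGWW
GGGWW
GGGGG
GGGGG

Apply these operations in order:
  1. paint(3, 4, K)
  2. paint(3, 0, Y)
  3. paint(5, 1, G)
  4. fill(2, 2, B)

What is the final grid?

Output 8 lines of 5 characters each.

After op 1 paint(3,4,K):
GGGGG
GGKKG
GBBBG
GBBBK
GGGWW
GGGWW
GGGGG
GGGGG
After op 2 paint(3,0,Y):
GGGGG
GGKKG
GBBBG
YBBBK
GGGWW
GGGWW
GGGGG
GGGGG
After op 3 paint(5,1,G):
GGGGG
GGKKG
GBBBG
YBBBK
GGGWW
GGGWW
GGGGG
GGGGG
After op 4 fill(2,2,B) [0 cells changed]:
GGGGG
GGKKG
GBBBG
YBBBK
GGGWW
GGGWW
GGGGG
GGGGG

Answer: GGGGG
GGKKG
GBBBG
YBBBK
GGGWW
GGGWW
GGGGG
GGGGG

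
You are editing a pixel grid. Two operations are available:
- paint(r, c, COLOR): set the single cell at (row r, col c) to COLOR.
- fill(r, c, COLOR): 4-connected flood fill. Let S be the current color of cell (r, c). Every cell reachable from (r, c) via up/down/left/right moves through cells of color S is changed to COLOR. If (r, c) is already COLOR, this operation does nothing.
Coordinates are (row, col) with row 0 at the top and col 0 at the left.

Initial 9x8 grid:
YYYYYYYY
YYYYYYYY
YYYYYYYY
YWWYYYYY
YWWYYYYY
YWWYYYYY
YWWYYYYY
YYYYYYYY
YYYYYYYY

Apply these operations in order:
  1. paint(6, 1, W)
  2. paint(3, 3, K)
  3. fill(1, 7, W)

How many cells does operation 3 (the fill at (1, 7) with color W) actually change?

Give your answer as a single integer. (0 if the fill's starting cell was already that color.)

Answer: 63

Derivation:
After op 1 paint(6,1,W):
YYYYYYYY
YYYYYYYY
YYYYYYYY
YWWYYYYY
YWWYYYYY
YWWYYYYY
YWWYYYYY
YYYYYYYY
YYYYYYYY
After op 2 paint(3,3,K):
YYYYYYYY
YYYYYYYY
YYYYYYYY
YWWKYYYY
YWWYYYYY
YWWYYYYY
YWWYYYYY
YYYYYYYY
YYYYYYYY
After op 3 fill(1,7,W) [63 cells changed]:
WWWWWWWW
WWWWWWWW
WWWWWWWW
WWWKWWWW
WWWWWWWW
WWWWWWWW
WWWWWWWW
WWWWWWWW
WWWWWWWW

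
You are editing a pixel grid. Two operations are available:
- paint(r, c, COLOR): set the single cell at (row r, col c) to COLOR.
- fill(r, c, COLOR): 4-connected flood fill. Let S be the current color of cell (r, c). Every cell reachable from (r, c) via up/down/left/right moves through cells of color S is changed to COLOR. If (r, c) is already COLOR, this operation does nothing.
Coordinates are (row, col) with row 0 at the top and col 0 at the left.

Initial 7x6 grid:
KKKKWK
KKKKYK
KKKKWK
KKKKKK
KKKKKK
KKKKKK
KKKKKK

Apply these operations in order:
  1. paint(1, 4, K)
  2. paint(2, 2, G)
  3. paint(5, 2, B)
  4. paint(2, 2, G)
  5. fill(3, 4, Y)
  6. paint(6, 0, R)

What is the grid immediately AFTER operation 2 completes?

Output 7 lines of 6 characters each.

After op 1 paint(1,4,K):
KKKKWK
KKKKKK
KKKKWK
KKKKKK
KKKKKK
KKKKKK
KKKKKK
After op 2 paint(2,2,G):
KKKKWK
KKKKKK
KKGKWK
KKKKKK
KKKKKK
KKKKKK
KKKKKK

Answer: KKKKWK
KKKKKK
KKGKWK
KKKKKK
KKKKKK
KKKKKK
KKKKKK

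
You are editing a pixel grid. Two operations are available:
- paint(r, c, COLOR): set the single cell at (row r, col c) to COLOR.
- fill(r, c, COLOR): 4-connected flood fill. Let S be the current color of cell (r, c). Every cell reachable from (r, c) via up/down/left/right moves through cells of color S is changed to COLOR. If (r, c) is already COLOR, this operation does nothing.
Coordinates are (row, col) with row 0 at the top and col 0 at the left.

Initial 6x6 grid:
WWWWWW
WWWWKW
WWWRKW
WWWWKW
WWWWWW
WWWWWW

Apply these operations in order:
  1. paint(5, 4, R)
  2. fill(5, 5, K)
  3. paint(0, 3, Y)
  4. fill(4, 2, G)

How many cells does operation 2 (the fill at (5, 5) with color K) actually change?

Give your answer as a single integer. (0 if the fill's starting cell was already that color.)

After op 1 paint(5,4,R):
WWWWWW
WWWWKW
WWWRKW
WWWWKW
WWWWWW
WWWWRW
After op 2 fill(5,5,K) [31 cells changed]:
KKKKKK
KKKKKK
KKKRKK
KKKKKK
KKKKKK
KKKKRK

Answer: 31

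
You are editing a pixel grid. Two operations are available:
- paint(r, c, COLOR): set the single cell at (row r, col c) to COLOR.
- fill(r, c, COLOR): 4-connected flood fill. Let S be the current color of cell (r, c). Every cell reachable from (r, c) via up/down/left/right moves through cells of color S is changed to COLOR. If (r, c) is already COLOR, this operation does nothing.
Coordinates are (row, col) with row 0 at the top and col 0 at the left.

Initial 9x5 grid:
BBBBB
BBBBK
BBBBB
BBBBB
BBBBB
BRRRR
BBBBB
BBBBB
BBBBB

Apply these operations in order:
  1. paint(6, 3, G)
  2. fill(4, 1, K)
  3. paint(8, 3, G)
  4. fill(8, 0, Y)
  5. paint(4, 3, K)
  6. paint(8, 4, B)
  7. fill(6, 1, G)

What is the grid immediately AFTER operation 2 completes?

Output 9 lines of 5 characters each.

Answer: KKKKK
KKKKK
KKKKK
KKKKK
KKKKK
KRRRR
KKKGK
KKKKK
KKKKK

Derivation:
After op 1 paint(6,3,G):
BBBBB
BBBBK
BBBBB
BBBBB
BBBBB
BRRRR
BBBGB
BBBBB
BBBBB
After op 2 fill(4,1,K) [39 cells changed]:
KKKKK
KKKKK
KKKKK
KKKKK
KKKKK
KRRRR
KKKGK
KKKKK
KKKKK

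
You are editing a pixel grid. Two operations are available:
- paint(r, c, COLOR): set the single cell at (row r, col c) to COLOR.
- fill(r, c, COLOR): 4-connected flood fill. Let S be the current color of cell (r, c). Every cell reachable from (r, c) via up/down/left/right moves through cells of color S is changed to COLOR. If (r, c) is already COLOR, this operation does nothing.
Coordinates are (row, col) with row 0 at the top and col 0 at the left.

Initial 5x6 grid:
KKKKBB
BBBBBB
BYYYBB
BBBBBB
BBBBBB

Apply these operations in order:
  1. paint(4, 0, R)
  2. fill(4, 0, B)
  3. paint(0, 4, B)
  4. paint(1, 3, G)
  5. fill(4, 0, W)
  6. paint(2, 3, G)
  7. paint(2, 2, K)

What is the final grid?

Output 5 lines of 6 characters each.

After op 1 paint(4,0,R):
KKKKBB
BBBBBB
BYYYBB
BBBBBB
RBBBBB
After op 2 fill(4,0,B) [1 cells changed]:
KKKKBB
BBBBBB
BYYYBB
BBBBBB
BBBBBB
After op 3 paint(0,4,B):
KKKKBB
BBBBBB
BYYYBB
BBBBBB
BBBBBB
After op 4 paint(1,3,G):
KKKKBB
BBBGBB
BYYYBB
BBBBBB
BBBBBB
After op 5 fill(4,0,W) [22 cells changed]:
KKKKWW
WWWGWW
WYYYWW
WWWWWW
WWWWWW
After op 6 paint(2,3,G):
KKKKWW
WWWGWW
WYYGWW
WWWWWW
WWWWWW
After op 7 paint(2,2,K):
KKKKWW
WWWGWW
WYKGWW
WWWWWW
WWWWWW

Answer: KKKKWW
WWWGWW
WYKGWW
WWWWWW
WWWWWW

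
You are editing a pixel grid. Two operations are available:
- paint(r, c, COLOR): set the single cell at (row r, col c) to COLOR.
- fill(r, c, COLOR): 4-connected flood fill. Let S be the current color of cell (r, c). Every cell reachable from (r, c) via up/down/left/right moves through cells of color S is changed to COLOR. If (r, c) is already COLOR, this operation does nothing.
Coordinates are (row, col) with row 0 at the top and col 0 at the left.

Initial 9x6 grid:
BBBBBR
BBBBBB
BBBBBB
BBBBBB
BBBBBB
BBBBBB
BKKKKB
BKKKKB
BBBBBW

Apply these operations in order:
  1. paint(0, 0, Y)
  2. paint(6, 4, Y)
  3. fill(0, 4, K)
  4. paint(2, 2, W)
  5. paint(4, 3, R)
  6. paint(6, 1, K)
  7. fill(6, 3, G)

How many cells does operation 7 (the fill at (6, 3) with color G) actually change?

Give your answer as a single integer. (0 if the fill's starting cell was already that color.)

After op 1 paint(0,0,Y):
YBBBBR
BBBBBB
BBBBBB
BBBBBB
BBBBBB
BBBBBB
BKKKKB
BKKKKB
BBBBBW
After op 2 paint(6,4,Y):
YBBBBR
BBBBBB
BBBBBB
BBBBBB
BBBBBB
BBBBBB
BKKKYB
BKKKKB
BBBBBW
After op 3 fill(0,4,K) [43 cells changed]:
YKKKKR
KKKKKK
KKKKKK
KKKKKK
KKKKKK
KKKKKK
KKKKYK
KKKKKK
KKKKKW
After op 4 paint(2,2,W):
YKKKKR
KKKKKK
KKWKKK
KKKKKK
KKKKKK
KKKKKK
KKKKYK
KKKKKK
KKKKKW
After op 5 paint(4,3,R):
YKKKKR
KKKKKK
KKWKKK
KKKKKK
KKKRKK
KKKKKK
KKKKYK
KKKKKK
KKKKKW
After op 6 paint(6,1,K):
YKKKKR
KKKKKK
KKWKKK
KKKKKK
KKKRKK
KKKKKK
KKKKYK
KKKKKK
KKKKKW
After op 7 fill(6,3,G) [48 cells changed]:
YGGGGR
GGGGGG
GGWGGG
GGGGGG
GGGRGG
GGGGGG
GGGGYG
GGGGGG
GGGGGW

Answer: 48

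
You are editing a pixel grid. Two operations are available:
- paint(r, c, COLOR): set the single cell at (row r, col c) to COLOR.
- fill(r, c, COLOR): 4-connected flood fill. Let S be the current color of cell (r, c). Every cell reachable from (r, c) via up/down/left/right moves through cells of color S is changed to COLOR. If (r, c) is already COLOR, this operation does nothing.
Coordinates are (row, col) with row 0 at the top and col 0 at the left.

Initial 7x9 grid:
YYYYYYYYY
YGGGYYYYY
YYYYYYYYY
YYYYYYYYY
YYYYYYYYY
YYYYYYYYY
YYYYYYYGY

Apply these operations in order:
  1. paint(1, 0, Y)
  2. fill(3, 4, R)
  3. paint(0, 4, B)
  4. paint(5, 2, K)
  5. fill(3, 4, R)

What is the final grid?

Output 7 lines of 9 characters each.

After op 1 paint(1,0,Y):
YYYYYYYYY
YGGGYYYYY
YYYYYYYYY
YYYYYYYYY
YYYYYYYYY
YYYYYYYYY
YYYYYYYGY
After op 2 fill(3,4,R) [59 cells changed]:
RRRRRRRRR
RGGGRRRRR
RRRRRRRRR
RRRRRRRRR
RRRRRRRRR
RRRRRRRRR
RRRRRRRGR
After op 3 paint(0,4,B):
RRRRBRRRR
RGGGRRRRR
RRRRRRRRR
RRRRRRRRR
RRRRRRRRR
RRRRRRRRR
RRRRRRRGR
After op 4 paint(5,2,K):
RRRRBRRRR
RGGGRRRRR
RRRRRRRRR
RRRRRRRRR
RRRRRRRRR
RRKRRRRRR
RRRRRRRGR
After op 5 fill(3,4,R) [0 cells changed]:
RRRRBRRRR
RGGGRRRRR
RRRRRRRRR
RRRRRRRRR
RRRRRRRRR
RRKRRRRRR
RRRRRRRGR

Answer: RRRRBRRRR
RGGGRRRRR
RRRRRRRRR
RRRRRRRRR
RRRRRRRRR
RRKRRRRRR
RRRRRRRGR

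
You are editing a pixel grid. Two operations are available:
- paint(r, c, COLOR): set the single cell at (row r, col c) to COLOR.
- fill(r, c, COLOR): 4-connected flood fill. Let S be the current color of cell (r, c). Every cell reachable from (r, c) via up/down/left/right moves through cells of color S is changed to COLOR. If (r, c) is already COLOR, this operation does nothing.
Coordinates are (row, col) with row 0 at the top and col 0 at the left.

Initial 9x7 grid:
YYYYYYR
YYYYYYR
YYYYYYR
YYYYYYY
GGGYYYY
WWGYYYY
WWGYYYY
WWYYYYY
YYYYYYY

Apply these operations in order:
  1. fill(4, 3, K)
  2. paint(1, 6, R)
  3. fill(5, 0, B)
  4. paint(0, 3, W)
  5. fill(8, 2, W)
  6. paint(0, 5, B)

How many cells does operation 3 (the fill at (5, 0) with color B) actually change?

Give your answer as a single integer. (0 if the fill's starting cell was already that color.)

Answer: 6

Derivation:
After op 1 fill(4,3,K) [49 cells changed]:
KKKKKKR
KKKKKKR
KKKKKKR
KKKKKKK
GGGKKKK
WWGKKKK
WWGKKKK
WWKKKKK
KKKKKKK
After op 2 paint(1,6,R):
KKKKKKR
KKKKKKR
KKKKKKR
KKKKKKK
GGGKKKK
WWGKKKK
WWGKKKK
WWKKKKK
KKKKKKK
After op 3 fill(5,0,B) [6 cells changed]:
KKKKKKR
KKKKKKR
KKKKKKR
KKKKKKK
GGGKKKK
BBGKKKK
BBGKKKK
BBKKKKK
KKKKKKK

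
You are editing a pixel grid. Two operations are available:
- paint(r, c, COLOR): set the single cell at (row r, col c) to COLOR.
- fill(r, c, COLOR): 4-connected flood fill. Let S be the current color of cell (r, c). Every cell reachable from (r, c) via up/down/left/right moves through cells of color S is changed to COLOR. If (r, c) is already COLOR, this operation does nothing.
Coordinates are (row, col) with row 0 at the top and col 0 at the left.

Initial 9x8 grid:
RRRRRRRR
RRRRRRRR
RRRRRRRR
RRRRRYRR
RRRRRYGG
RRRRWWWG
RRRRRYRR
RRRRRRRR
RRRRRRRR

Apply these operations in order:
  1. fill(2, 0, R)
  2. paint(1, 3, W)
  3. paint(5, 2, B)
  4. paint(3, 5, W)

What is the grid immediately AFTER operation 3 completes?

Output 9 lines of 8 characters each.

After op 1 fill(2,0,R) [0 cells changed]:
RRRRRRRR
RRRRRRRR
RRRRRRRR
RRRRRYRR
RRRRRYGG
RRRRWWWG
RRRRRYRR
RRRRRRRR
RRRRRRRR
After op 2 paint(1,3,W):
RRRRRRRR
RRRWRRRR
RRRRRRRR
RRRRRYRR
RRRRRYGG
RRRRWWWG
RRRRRYRR
RRRRRRRR
RRRRRRRR
After op 3 paint(5,2,B):
RRRRRRRR
RRRWRRRR
RRRRRRRR
RRRRRYRR
RRRRRYGG
RRBRWWWG
RRRRRYRR
RRRRRRRR
RRRRRRRR

Answer: RRRRRRRR
RRRWRRRR
RRRRRRRR
RRRRRYRR
RRRRRYGG
RRBRWWWG
RRRRRYRR
RRRRRRRR
RRRRRRRR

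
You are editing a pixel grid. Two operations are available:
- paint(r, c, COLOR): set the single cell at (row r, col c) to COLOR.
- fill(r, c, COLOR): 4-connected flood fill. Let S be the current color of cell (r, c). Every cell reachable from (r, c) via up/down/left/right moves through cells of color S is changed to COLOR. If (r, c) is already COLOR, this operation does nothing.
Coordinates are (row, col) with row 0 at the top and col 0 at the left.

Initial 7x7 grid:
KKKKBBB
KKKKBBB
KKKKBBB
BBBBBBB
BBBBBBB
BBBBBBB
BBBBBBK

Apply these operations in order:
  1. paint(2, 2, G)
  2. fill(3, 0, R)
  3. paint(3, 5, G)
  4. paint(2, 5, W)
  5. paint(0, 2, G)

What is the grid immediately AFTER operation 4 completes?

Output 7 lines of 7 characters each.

After op 1 paint(2,2,G):
KKKKBBB
KKKKBBB
KKGKBBB
BBBBBBB
BBBBBBB
BBBBBBB
BBBBBBK
After op 2 fill(3,0,R) [36 cells changed]:
KKKKRRR
KKKKRRR
KKGKRRR
RRRRRRR
RRRRRRR
RRRRRRR
RRRRRRK
After op 3 paint(3,5,G):
KKKKRRR
KKKKRRR
KKGKRRR
RRRRRGR
RRRRRRR
RRRRRRR
RRRRRRK
After op 4 paint(2,5,W):
KKKKRRR
KKKKRRR
KKGKRWR
RRRRRGR
RRRRRRR
RRRRRRR
RRRRRRK

Answer: KKKKRRR
KKKKRRR
KKGKRWR
RRRRRGR
RRRRRRR
RRRRRRR
RRRRRRK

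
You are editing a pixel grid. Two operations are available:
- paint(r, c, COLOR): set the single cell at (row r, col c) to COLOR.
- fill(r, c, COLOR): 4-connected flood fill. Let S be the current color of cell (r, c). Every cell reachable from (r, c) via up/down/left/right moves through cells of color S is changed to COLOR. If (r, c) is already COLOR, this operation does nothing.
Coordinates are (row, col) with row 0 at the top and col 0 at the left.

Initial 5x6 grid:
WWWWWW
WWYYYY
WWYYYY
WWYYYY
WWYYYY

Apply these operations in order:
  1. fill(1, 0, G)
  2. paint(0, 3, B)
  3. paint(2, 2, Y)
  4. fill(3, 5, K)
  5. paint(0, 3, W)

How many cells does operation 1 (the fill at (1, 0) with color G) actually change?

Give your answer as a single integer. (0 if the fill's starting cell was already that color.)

Answer: 14

Derivation:
After op 1 fill(1,0,G) [14 cells changed]:
GGGGGG
GGYYYY
GGYYYY
GGYYYY
GGYYYY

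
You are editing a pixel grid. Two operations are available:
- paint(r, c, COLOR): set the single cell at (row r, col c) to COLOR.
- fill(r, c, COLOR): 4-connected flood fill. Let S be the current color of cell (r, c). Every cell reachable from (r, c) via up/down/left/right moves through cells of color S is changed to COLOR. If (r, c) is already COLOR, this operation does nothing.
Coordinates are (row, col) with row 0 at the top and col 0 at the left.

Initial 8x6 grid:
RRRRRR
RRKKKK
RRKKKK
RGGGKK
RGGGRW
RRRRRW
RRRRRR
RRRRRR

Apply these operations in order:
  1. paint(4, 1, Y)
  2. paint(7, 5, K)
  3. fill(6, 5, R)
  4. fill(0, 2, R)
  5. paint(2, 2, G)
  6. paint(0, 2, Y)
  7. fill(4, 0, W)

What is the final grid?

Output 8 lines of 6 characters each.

After op 1 paint(4,1,Y):
RRRRRR
RRKKKK
RRKKKK
RGGGKK
RYGGRW
RRRRRW
RRRRRR
RRRRRR
After op 2 paint(7,5,K):
RRRRRR
RRKKKK
RRKKKK
RGGGKK
RYGGRW
RRRRRW
RRRRRR
RRRRRK
After op 3 fill(6,5,R) [0 cells changed]:
RRRRRR
RRKKKK
RRKKKK
RGGGKK
RYGGRW
RRRRRW
RRRRRR
RRRRRK
After op 4 fill(0,2,R) [0 cells changed]:
RRRRRR
RRKKKK
RRKKKK
RGGGKK
RYGGRW
RRRRRW
RRRRRR
RRRRRK
After op 5 paint(2,2,G):
RRRRRR
RRKKKK
RRGKKK
RGGGKK
RYGGRW
RRRRRW
RRRRRR
RRRRRK
After op 6 paint(0,2,Y):
RRYRRR
RRKKKK
RRGKKK
RGGGKK
RYGGRW
RRRRRW
RRRRRR
RRRRRK
After op 7 fill(4,0,W) [25 cells changed]:
WWYRRR
WWKKKK
WWGKKK
WGGGKK
WYGGWW
WWWWWW
WWWWWW
WWWWWK

Answer: WWYRRR
WWKKKK
WWGKKK
WGGGKK
WYGGWW
WWWWWW
WWWWWW
WWWWWK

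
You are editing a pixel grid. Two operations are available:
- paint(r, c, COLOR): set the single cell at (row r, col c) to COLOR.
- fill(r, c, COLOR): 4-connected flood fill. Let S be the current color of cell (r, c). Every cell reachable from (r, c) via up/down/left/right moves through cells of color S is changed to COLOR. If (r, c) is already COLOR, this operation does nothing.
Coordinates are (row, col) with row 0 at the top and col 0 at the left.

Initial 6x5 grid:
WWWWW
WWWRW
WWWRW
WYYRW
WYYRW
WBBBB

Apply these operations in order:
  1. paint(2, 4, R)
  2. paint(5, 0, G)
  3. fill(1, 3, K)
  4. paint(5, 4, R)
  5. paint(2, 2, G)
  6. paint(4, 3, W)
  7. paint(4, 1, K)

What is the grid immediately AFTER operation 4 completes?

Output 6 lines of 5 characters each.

After op 1 paint(2,4,R):
WWWWW
WWWRW
WWWRR
WYYRW
WYYRW
WBBBB
After op 2 paint(5,0,G):
WWWWW
WWWRW
WWWRR
WYYRW
WYYRW
GBBBB
After op 3 fill(1,3,K) [5 cells changed]:
WWWWW
WWWKW
WWWKK
WYYKW
WYYKW
GBBBB
After op 4 paint(5,4,R):
WWWWW
WWWKW
WWWKK
WYYKW
WYYKW
GBBBR

Answer: WWWWW
WWWKW
WWWKK
WYYKW
WYYKW
GBBBR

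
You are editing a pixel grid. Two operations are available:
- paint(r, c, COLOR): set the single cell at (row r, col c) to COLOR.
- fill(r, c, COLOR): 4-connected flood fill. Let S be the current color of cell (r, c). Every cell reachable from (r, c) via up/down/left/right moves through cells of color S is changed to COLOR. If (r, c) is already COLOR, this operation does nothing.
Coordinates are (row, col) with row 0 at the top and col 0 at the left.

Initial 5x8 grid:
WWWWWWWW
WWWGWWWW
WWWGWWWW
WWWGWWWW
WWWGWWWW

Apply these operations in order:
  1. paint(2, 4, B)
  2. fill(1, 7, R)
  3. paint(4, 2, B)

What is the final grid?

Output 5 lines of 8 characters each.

Answer: RRRRRRRR
RRRGRRRR
RRRGBRRR
RRRGRRRR
RRBGRRRR

Derivation:
After op 1 paint(2,4,B):
WWWWWWWW
WWWGWWWW
WWWGBWWW
WWWGWWWW
WWWGWWWW
After op 2 fill(1,7,R) [35 cells changed]:
RRRRRRRR
RRRGRRRR
RRRGBRRR
RRRGRRRR
RRRGRRRR
After op 3 paint(4,2,B):
RRRRRRRR
RRRGRRRR
RRRGBRRR
RRRGRRRR
RRBGRRRR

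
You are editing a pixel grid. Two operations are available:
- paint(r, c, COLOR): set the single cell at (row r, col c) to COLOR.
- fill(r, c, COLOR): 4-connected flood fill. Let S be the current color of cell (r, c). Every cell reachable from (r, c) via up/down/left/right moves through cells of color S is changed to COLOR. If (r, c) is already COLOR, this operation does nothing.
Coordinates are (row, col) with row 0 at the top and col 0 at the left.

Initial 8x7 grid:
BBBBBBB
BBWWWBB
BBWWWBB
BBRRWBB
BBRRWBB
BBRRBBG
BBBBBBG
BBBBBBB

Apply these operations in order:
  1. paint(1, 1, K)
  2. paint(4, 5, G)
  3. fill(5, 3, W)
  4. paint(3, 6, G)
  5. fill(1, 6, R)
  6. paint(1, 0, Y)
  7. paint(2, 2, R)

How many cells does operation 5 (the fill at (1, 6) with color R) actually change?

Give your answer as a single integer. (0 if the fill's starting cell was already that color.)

After op 1 paint(1,1,K):
BBBBBBB
BKWWWBB
BBWWWBB
BBRRWBB
BBRRWBB
BBRRBBG
BBBBBBG
BBBBBBB
After op 2 paint(4,5,G):
BBBBBBB
BKWWWBB
BBWWWBB
BBRRWBB
BBRRWGB
BBRRBBG
BBBBBBG
BBBBBBB
After op 3 fill(5,3,W) [6 cells changed]:
BBBBBBB
BKWWWBB
BBWWWBB
BBWWWBB
BBWWWGB
BBWWBBG
BBBBBBG
BBBBBBB
After op 4 paint(3,6,G):
BBBBBBB
BKWWWBB
BBWWWBB
BBWWWBG
BBWWWGB
BBWWBBG
BBBBBBG
BBBBBBB
After op 5 fill(1,6,R) [36 cells changed]:
RRRRRRR
RKWWWRR
RRWWWRR
RRWWWRG
RRWWWGB
RRWWRRG
RRRRRRG
RRRRRRR

Answer: 36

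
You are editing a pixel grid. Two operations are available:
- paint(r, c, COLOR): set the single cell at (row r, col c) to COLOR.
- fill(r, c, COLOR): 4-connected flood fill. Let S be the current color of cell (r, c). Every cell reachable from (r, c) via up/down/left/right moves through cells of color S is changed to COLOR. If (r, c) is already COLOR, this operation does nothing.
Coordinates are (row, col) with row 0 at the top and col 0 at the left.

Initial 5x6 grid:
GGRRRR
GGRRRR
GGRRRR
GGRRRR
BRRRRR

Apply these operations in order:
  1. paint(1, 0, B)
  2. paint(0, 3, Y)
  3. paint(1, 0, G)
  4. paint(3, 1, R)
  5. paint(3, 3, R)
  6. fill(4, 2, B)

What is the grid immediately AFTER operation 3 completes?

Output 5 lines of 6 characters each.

After op 1 paint(1,0,B):
GGRRRR
BGRRRR
GGRRRR
GGRRRR
BRRRRR
After op 2 paint(0,3,Y):
GGRYRR
BGRRRR
GGRRRR
GGRRRR
BRRRRR
After op 3 paint(1,0,G):
GGRYRR
GGRRRR
GGRRRR
GGRRRR
BRRRRR

Answer: GGRYRR
GGRRRR
GGRRRR
GGRRRR
BRRRRR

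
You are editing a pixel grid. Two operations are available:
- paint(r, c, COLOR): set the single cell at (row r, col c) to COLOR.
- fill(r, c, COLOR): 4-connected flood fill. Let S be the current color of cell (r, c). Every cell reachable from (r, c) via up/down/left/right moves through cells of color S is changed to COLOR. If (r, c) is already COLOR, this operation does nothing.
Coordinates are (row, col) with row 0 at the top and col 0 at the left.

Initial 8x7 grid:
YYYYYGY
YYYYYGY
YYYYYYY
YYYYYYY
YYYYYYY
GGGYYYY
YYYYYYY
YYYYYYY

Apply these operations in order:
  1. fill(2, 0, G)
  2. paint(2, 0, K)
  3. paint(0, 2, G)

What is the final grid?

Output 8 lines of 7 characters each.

Answer: GGGGGGG
GGGGGGG
KGGGGGG
GGGGGGG
GGGGGGG
GGGGGGG
GGGGGGG
GGGGGGG

Derivation:
After op 1 fill(2,0,G) [51 cells changed]:
GGGGGGG
GGGGGGG
GGGGGGG
GGGGGGG
GGGGGGG
GGGGGGG
GGGGGGG
GGGGGGG
After op 2 paint(2,0,K):
GGGGGGG
GGGGGGG
KGGGGGG
GGGGGGG
GGGGGGG
GGGGGGG
GGGGGGG
GGGGGGG
After op 3 paint(0,2,G):
GGGGGGG
GGGGGGG
KGGGGGG
GGGGGGG
GGGGGGG
GGGGGGG
GGGGGGG
GGGGGGG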